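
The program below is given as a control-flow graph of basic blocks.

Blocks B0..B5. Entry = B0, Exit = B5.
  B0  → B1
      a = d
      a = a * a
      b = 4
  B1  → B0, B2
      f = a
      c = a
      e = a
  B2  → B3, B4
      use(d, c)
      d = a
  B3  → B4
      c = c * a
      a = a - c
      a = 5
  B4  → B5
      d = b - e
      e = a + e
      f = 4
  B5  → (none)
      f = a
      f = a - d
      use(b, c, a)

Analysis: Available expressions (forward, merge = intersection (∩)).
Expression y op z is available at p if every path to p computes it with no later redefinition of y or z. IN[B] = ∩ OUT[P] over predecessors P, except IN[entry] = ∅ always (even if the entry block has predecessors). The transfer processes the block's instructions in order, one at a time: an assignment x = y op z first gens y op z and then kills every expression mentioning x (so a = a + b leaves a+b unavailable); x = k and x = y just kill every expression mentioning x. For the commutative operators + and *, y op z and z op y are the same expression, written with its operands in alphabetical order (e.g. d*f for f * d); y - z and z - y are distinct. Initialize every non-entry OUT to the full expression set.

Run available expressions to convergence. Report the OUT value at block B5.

Answer: {a-d}

Working:
Converged values:
  B0:  IN={}  OUT={}
  B1:  IN={}  OUT={}
  B2:  IN={}  OUT={}
  B3:  IN={}  OUT={}
  B4:  IN={}  OUT={}
  B5:  IN={}  OUT={a-d}

Merge at B5: IN[B5] = OUT[B4] = {}
Applying B5's transfer function to that IN value gives OUT[B5] (row B5 above).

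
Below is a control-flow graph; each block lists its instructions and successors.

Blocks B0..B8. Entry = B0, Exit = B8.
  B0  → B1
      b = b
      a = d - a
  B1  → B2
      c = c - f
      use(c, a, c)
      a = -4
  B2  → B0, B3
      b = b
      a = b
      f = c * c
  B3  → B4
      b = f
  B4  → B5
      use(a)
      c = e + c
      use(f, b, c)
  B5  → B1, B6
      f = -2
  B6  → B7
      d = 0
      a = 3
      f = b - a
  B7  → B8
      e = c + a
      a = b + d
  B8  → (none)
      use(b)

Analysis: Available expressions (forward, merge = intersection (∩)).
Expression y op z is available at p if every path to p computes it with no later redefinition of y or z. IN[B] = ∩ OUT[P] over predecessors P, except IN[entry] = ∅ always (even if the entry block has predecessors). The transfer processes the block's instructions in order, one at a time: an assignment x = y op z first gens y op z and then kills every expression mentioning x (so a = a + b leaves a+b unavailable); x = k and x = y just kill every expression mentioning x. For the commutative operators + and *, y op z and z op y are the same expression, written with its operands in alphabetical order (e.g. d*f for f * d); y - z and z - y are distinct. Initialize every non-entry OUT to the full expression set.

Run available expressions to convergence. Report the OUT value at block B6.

Answer: {b-a}

Trace:
Fixpoint table:
  B0: | IN={} | OUT={}
  B1: | IN={} | OUT={}
  B2: | IN={} | OUT={c*c}
  B3: | IN={c*c} | OUT={c*c}
  B4: | IN={c*c} | OUT={}
  B5: | IN={} | OUT={}
  B6: | IN={} | OUT={b-a}
  B7: | IN={b-a} | OUT={b+d}
  B8: | IN={b+d} | OUT={b+d}

Merge at B6: IN[B6] = OUT[B5] = {}
Applying B6's transfer function to that IN value gives OUT[B6] (row B6 above).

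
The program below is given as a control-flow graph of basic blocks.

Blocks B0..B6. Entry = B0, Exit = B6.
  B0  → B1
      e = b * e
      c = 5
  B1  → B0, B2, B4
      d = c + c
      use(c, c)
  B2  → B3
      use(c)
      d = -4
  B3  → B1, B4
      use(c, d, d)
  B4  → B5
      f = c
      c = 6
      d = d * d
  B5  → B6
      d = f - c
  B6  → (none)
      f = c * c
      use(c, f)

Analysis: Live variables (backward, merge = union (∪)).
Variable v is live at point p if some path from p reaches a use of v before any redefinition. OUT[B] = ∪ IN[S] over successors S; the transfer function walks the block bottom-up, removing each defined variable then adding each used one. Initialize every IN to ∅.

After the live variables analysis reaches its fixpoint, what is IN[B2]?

Answer: {b, c, e}

Derivation:
Converged values:
  B0:   IN={b, e}   OUT={b, c, e}
  B1:   IN={b, c, e}   OUT={b, c, d, e}
  B2:   IN={b, c, e}   OUT={b, c, d, e}
  B3:   IN={b, c, d, e}   OUT={b, c, d, e}
  B4:   IN={c, d}   OUT={c, f}
  B5:   IN={c, f}   OUT={c}
  B6:   IN={c}   OUT={}

Merge at B2: OUT[B2] = IN[B3] = {b, c, d, e}
Applying B2's transfer function to that OUT value gives IN[B2] (row B2 above).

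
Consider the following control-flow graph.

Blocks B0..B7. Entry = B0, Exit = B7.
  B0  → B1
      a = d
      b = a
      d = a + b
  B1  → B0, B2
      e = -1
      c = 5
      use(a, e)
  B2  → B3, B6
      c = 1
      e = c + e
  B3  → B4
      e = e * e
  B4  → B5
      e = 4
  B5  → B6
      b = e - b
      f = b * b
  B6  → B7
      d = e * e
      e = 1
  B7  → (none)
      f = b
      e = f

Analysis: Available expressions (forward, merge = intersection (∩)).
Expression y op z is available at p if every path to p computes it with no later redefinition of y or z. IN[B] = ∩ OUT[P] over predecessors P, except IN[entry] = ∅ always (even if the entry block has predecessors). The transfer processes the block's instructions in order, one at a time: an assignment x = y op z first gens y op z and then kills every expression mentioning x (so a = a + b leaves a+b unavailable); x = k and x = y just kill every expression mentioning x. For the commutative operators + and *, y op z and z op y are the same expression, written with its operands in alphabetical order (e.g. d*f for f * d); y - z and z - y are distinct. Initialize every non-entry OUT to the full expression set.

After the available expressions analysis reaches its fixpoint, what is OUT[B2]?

Per-block solution:
  B0:   IN={}   OUT={a+b}
  B1:   IN={a+b}   OUT={a+b}
  B2:   IN={a+b}   OUT={a+b}
  B3:   IN={a+b}   OUT={a+b}
  B4:   IN={a+b}   OUT={a+b}
  B5:   IN={a+b}   OUT={b*b}
  B6:   IN={}   OUT={}
  B7:   IN={}   OUT={}

Merge at B2: IN[B2] = OUT[B1] = {a+b}
Applying B2's transfer function to that IN value gives OUT[B2] (row B2 above).

Answer: {a+b}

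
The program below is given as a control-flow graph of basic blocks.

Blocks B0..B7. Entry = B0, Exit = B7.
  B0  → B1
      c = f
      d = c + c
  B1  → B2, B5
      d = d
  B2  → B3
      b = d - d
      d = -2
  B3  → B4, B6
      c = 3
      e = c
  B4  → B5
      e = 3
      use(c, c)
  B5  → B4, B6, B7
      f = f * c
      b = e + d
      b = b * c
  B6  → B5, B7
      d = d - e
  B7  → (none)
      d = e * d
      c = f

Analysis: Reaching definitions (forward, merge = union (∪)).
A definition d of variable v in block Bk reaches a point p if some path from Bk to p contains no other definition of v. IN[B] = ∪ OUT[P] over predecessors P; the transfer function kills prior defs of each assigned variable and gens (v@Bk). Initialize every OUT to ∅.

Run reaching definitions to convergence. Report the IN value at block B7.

Answer: {b@B2, b@B5, c@B0, c@B3, d@B1, d@B2, d@B6, e@B3, e@B4, f@B5}

Derivation:
Per-block solution:
  B0: | IN={} | OUT={c@B0, d@B0}
  B1: | IN={c@B0, d@B0} | OUT={c@B0, d@B1}
  B2: | IN={c@B0, d@B1} | OUT={b@B2, c@B0, d@B2}
  B3: | IN={b@B2, c@B0, d@B2} | OUT={b@B2, c@B3, d@B2, e@B3}
  B4: | IN={b@B2, b@B5, c@B0, c@B3, d@B1, d@B2, d@B6, e@B3, e@B4, f@B5} | OUT={b@B2, b@B5, c@B0, c@B3, d@B1, d@B2, d@B6, e@B4, f@B5}
  B5: | IN={b@B2, b@B5, c@B0, c@B3, d@B1, d@B2, d@B6, e@B3, e@B4, f@B5} | OUT={b@B5, c@B0, c@B3, d@B1, d@B2, d@B6, e@B3, e@B4, f@B5}
  B6: | IN={b@B2, b@B5, c@B0, c@B3, d@B1, d@B2, d@B6, e@B3, e@B4, f@B5} | OUT={b@B2, b@B5, c@B0, c@B3, d@B6, e@B3, e@B4, f@B5}
  B7: | IN={b@B2, b@B5, c@B0, c@B3, d@B1, d@B2, d@B6, e@B3, e@B4, f@B5} | OUT={b@B2, b@B5, c@B7, d@B7, e@B3, e@B4, f@B5}

Merge at B7: IN[B7] = OUT[B5] ⊔ OUT[B6] = {b@B2, b@B5, c@B0, c@B3, d@B1, d@B2, d@B6, e@B3, e@B4, f@B5}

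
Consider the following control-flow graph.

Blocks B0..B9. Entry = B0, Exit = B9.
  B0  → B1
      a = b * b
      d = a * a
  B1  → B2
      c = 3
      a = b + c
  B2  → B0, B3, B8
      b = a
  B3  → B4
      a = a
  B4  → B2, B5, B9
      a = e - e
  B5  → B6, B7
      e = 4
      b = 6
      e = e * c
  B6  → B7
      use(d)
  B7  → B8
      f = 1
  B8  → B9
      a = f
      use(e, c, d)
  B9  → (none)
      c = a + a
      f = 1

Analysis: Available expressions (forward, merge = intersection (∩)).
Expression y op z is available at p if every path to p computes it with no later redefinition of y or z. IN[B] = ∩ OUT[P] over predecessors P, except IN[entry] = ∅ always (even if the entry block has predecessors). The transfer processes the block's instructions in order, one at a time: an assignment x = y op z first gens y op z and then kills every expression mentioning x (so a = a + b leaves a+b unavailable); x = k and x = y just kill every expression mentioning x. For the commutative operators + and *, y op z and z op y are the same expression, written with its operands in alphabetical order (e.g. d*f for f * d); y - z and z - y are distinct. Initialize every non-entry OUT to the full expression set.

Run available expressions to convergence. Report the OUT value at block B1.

Per-block solution:
  B0:  IN={}  OUT={a*a, b*b}
  B1:  IN={a*a, b*b}  OUT={b*b, b+c}
  B2:  IN={}  OUT={}
  B3:  IN={}  OUT={}
  B4:  IN={}  OUT={e-e}
  B5:  IN={e-e}  OUT={}
  B6:  IN={}  OUT={}
  B7:  IN={}  OUT={}
  B8:  IN={}  OUT={}
  B9:  IN={}  OUT={a+a}

Merge at B1: IN[B1] = OUT[B0] = {a*a, b*b}
Applying B1's transfer function to that IN value gives OUT[B1] (row B1 above).

Answer: {b*b, b+c}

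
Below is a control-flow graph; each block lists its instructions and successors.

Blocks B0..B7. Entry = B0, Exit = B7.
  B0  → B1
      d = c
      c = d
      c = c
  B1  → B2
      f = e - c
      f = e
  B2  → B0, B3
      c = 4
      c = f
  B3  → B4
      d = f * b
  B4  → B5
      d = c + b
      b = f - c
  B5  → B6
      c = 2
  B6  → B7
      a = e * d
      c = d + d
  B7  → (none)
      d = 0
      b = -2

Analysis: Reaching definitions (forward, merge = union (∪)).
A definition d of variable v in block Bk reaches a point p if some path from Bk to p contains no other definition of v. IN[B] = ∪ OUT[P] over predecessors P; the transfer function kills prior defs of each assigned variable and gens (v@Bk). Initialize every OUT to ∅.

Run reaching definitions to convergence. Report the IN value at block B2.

Fixpoint table:
  B0: | IN={c@B2, d@B0, f@B1} | OUT={c@B0, d@B0, f@B1}
  B1: | IN={c@B0, d@B0, f@B1} | OUT={c@B0, d@B0, f@B1}
  B2: | IN={c@B0, d@B0, f@B1} | OUT={c@B2, d@B0, f@B1}
  B3: | IN={c@B2, d@B0, f@B1} | OUT={c@B2, d@B3, f@B1}
  B4: | IN={c@B2, d@B3, f@B1} | OUT={b@B4, c@B2, d@B4, f@B1}
  B5: | IN={b@B4, c@B2, d@B4, f@B1} | OUT={b@B4, c@B5, d@B4, f@B1}
  B6: | IN={b@B4, c@B5, d@B4, f@B1} | OUT={a@B6, b@B4, c@B6, d@B4, f@B1}
  B7: | IN={a@B6, b@B4, c@B6, d@B4, f@B1} | OUT={a@B6, b@B7, c@B6, d@B7, f@B1}

Merge at B2: IN[B2] = OUT[B1] = {c@B0, d@B0, f@B1}

Answer: {c@B0, d@B0, f@B1}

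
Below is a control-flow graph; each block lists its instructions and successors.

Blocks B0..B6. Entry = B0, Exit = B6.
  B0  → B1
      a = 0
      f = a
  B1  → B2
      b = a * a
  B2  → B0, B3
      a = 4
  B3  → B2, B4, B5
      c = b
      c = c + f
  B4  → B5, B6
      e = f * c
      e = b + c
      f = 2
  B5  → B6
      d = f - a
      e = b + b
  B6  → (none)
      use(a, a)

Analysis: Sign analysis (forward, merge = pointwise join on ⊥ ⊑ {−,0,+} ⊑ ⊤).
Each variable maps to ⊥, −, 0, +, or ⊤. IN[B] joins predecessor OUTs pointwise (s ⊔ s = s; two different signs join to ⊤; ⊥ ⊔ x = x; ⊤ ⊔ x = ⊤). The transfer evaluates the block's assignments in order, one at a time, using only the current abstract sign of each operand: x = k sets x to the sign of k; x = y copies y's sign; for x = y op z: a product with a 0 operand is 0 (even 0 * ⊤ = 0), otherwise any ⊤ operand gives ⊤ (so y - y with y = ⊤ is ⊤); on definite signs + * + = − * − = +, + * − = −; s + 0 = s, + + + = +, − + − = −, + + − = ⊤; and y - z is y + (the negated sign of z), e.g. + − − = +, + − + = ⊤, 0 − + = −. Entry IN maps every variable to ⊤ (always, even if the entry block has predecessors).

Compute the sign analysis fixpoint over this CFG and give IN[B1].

Answer: {a: 0, b: ⊤, c: ⊤, d: ⊤, e: ⊤, f: 0}

Derivation:
Per-block solution:
  B0:  IN=(all ⊤)  OUT={a:0, f:0; rest ⊤}
  B1:  IN={a:0, f:0; rest ⊤}  OUT={a:0, b:0, f:0; rest ⊤}
  B2:  IN={b:0, f:0; rest ⊤}  OUT={a:+, b:0, f:0; rest ⊤}
  B3:  IN={a:+, b:0, f:0; rest ⊤}  OUT={a:+, b:0, c:0, f:0; rest ⊤}
  B4:  IN={a:+, b:0, c:0, f:0; rest ⊤}  OUT={a:+, b:0, c:0, e:0, f:+; rest ⊤}
  B5:  IN={a:+, b:0, c:0; rest ⊤}  OUT={a:+, b:0, c:0, e:0; rest ⊤}
  B6:  IN={a:+, b:0, c:0, e:0; rest ⊤}  OUT={a:+, b:0, c:0, e:0; rest ⊤}

Merge at B1: IN[B1] = OUT[B0] = {a: 0, b: ⊤, c: ⊤, d: ⊤, e: ⊤, f: 0}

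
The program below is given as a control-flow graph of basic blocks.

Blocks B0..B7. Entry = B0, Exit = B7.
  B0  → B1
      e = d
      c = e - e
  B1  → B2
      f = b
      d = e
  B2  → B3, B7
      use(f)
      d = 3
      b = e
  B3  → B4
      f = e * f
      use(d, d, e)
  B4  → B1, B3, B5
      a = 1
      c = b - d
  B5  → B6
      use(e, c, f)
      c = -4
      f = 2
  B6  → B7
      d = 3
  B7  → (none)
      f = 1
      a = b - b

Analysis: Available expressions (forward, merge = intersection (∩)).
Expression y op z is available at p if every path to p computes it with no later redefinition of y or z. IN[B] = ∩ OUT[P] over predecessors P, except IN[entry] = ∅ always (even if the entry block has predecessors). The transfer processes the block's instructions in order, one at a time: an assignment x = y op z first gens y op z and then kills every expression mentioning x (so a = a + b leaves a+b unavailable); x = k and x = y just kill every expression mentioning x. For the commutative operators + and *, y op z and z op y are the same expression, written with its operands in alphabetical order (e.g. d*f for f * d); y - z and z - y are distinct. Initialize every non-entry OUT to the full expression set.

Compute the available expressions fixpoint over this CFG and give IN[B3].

Fixpoint table:
  B0: | IN={} | OUT={e-e}
  B1: | IN={e-e} | OUT={e-e}
  B2: | IN={e-e} | OUT={e-e}
  B3: | IN={e-e} | OUT={e-e}
  B4: | IN={e-e} | OUT={b-d, e-e}
  B5: | IN={b-d, e-e} | OUT={b-d, e-e}
  B6: | IN={b-d, e-e} | OUT={e-e}
  B7: | IN={e-e} | OUT={b-b, e-e}

Merge at B3: IN[B3] = OUT[B2] ∩ OUT[B4] = {e-e}

Answer: {e-e}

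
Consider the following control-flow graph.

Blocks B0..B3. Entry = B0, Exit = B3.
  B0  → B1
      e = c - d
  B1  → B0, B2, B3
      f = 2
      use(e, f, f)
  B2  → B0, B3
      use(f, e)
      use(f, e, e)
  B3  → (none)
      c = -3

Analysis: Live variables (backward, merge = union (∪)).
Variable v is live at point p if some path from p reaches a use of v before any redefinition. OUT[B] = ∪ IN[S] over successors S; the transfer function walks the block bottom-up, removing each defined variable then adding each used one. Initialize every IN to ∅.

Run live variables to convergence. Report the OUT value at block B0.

Answer: {c, d, e}

Trace:
Converged values:
  B0:  IN={c, d}  OUT={c, d, e}
  B1:  IN={c, d, e}  OUT={c, d, e, f}
  B2:  IN={c, d, e, f}  OUT={c, d}
  B3:  IN={}  OUT={}

Merge at B0: OUT[B0] = IN[B1] = {c, d, e}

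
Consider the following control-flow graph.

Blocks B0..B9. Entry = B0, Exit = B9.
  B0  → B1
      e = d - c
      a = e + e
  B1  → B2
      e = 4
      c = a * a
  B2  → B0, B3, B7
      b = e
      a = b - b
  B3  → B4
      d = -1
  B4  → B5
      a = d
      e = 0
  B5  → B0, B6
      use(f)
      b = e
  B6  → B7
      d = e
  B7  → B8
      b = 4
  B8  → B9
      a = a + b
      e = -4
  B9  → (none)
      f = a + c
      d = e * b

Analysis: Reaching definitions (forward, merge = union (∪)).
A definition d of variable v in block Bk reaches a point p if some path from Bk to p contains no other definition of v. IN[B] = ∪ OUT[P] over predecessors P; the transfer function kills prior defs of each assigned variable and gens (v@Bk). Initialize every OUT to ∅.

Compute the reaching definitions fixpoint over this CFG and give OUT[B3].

Answer: {a@B2, b@B2, c@B1, d@B3, e@B1}

Working:
Fixpoint table:
  B0:  IN={a@B2, a@B4, b@B2, b@B5, c@B1, d@B3, e@B1, e@B4}  OUT={a@B0, b@B2, b@B5, c@B1, d@B3, e@B0}
  B1:  IN={a@B0, b@B2, b@B5, c@B1, d@B3, e@B0}  OUT={a@B0, b@B2, b@B5, c@B1, d@B3, e@B1}
  B2:  IN={a@B0, b@B2, b@B5, c@B1, d@B3, e@B1}  OUT={a@B2, b@B2, c@B1, d@B3, e@B1}
  B3:  IN={a@B2, b@B2, c@B1, d@B3, e@B1}  OUT={a@B2, b@B2, c@B1, d@B3, e@B1}
  B4:  IN={a@B2, b@B2, c@B1, d@B3, e@B1}  OUT={a@B4, b@B2, c@B1, d@B3, e@B4}
  B5:  IN={a@B4, b@B2, c@B1, d@B3, e@B4}  OUT={a@B4, b@B5, c@B1, d@B3, e@B4}
  B6:  IN={a@B4, b@B5, c@B1, d@B3, e@B4}  OUT={a@B4, b@B5, c@B1, d@B6, e@B4}
  B7:  IN={a@B2, a@B4, b@B2, b@B5, c@B1, d@B3, d@B6, e@B1, e@B4}  OUT={a@B2, a@B4, b@B7, c@B1, d@B3, d@B6, e@B1, e@B4}
  B8:  IN={a@B2, a@B4, b@B7, c@B1, d@B3, d@B6, e@B1, e@B4}  OUT={a@B8, b@B7, c@B1, d@B3, d@B6, e@B8}
  B9:  IN={a@B8, b@B7, c@B1, d@B3, d@B6, e@B8}  OUT={a@B8, b@B7, c@B1, d@B9, e@B8, f@B9}

Merge at B3: IN[B3] = OUT[B2] = {a@B2, b@B2, c@B1, d@B3, e@B1}
Applying B3's transfer function to that IN value gives OUT[B3] (row B3 above).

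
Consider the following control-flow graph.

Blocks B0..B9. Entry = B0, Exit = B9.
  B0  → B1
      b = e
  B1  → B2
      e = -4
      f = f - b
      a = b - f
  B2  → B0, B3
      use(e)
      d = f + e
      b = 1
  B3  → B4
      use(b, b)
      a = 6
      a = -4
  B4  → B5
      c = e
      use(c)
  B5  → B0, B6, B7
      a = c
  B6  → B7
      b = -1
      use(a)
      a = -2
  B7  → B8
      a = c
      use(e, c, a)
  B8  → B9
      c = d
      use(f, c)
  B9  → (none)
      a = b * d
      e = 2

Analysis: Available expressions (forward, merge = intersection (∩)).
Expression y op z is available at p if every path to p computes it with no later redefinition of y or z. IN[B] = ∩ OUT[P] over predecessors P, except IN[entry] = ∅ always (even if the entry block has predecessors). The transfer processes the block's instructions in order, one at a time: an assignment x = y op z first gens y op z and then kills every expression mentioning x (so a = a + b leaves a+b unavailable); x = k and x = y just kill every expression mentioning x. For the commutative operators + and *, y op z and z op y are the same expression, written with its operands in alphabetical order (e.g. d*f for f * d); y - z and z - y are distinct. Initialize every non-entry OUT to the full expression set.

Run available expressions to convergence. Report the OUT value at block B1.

Answer: {b-f}

Trace:
Fixpoint table:
  B0:   IN={}   OUT={}
  B1:   IN={}   OUT={b-f}
  B2:   IN={b-f}   OUT={e+f}
  B3:   IN={e+f}   OUT={e+f}
  B4:   IN={e+f}   OUT={e+f}
  B5:   IN={e+f}   OUT={e+f}
  B6:   IN={e+f}   OUT={e+f}
  B7:   IN={e+f}   OUT={e+f}
  B8:   IN={e+f}   OUT={e+f}
  B9:   IN={e+f}   OUT={b*d}

Merge at B1: IN[B1] = OUT[B0] = {}
Applying B1's transfer function to that IN value gives OUT[B1] (row B1 above).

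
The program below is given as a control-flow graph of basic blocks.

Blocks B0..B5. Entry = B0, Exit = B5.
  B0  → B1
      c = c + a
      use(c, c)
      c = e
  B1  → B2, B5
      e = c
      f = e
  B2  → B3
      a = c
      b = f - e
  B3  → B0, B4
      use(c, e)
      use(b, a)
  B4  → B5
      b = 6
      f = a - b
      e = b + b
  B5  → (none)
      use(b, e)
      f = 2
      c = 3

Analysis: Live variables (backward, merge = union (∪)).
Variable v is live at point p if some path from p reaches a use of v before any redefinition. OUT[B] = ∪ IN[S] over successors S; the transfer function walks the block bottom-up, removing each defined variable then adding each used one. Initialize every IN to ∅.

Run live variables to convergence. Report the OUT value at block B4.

Converged values:
  B0:  IN={a, b, c, e}  OUT={b, c}
  B1:  IN={b, c}  OUT={b, c, e, f}
  B2:  IN={c, e, f}  OUT={a, b, c, e}
  B3:  IN={a, b, c, e}  OUT={a, b, c, e}
  B4:  IN={a}  OUT={b, e}
  B5:  IN={b, e}  OUT={}

Merge at B4: OUT[B4] = IN[B5] = {b, e}

Answer: {b, e}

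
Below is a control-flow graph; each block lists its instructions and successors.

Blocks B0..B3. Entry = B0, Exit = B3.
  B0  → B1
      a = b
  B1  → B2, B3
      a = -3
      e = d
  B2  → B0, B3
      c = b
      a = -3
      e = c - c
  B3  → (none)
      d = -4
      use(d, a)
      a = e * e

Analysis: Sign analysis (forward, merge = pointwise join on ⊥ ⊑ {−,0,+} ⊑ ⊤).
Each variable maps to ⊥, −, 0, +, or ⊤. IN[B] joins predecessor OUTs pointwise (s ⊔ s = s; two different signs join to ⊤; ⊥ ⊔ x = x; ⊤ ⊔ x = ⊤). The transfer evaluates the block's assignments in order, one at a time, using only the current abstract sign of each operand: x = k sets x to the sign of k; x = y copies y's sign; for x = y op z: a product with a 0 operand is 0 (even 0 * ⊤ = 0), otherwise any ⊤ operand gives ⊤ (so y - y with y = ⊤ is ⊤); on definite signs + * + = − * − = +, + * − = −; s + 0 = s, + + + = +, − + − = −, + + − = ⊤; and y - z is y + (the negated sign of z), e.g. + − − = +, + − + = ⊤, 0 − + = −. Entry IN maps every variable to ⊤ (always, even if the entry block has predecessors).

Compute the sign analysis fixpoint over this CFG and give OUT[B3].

Answer: {a: ⊤, b: ⊤, c: ⊤, d: -, e: ⊤, f: ⊤}

Working:
Per-block solution:
  B0:  IN=(all ⊤)  OUT=(all ⊤)
  B1:  IN=(all ⊤)  OUT={a:-; rest ⊤}
  B2:  IN={a:-; rest ⊤}  OUT={a:-; rest ⊤}
  B3:  IN={a:-; rest ⊤}  OUT={d:-; rest ⊤}

Merge at B3: IN[B3] = OUT[B1] ⊔ OUT[B2] = {a: -, b: ⊤, c: ⊤, d: ⊤, e: ⊤, f: ⊤}
Applying B3's transfer function to that IN value gives OUT[B3] (row B3 above).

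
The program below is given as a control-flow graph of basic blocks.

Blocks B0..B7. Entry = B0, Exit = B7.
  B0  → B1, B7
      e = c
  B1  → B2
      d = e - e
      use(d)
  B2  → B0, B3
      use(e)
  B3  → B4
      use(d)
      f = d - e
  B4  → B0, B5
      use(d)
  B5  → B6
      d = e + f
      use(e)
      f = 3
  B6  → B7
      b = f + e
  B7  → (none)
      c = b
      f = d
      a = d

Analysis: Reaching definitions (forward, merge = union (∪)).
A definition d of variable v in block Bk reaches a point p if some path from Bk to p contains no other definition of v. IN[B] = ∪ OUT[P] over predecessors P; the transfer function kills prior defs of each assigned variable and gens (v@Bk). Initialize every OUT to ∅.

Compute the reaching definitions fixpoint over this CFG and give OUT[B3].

Answer: {d@B1, e@B0, f@B3}

Trace:
Fixpoint table:
  B0: | IN={d@B1, e@B0, f@B3} | OUT={d@B1, e@B0, f@B3}
  B1: | IN={d@B1, e@B0, f@B3} | OUT={d@B1, e@B0, f@B3}
  B2: | IN={d@B1, e@B0, f@B3} | OUT={d@B1, e@B0, f@B3}
  B3: | IN={d@B1, e@B0, f@B3} | OUT={d@B1, e@B0, f@B3}
  B4: | IN={d@B1, e@B0, f@B3} | OUT={d@B1, e@B0, f@B3}
  B5: | IN={d@B1, e@B0, f@B3} | OUT={d@B5, e@B0, f@B5}
  B6: | IN={d@B5, e@B0, f@B5} | OUT={b@B6, d@B5, e@B0, f@B5}
  B7: | IN={b@B6, d@B1, d@B5, e@B0, f@B3, f@B5} | OUT={a@B7, b@B6, c@B7, d@B1, d@B5, e@B0, f@B7}

Merge at B3: IN[B3] = OUT[B2] = {d@B1, e@B0, f@B3}
Applying B3's transfer function to that IN value gives OUT[B3] (row B3 above).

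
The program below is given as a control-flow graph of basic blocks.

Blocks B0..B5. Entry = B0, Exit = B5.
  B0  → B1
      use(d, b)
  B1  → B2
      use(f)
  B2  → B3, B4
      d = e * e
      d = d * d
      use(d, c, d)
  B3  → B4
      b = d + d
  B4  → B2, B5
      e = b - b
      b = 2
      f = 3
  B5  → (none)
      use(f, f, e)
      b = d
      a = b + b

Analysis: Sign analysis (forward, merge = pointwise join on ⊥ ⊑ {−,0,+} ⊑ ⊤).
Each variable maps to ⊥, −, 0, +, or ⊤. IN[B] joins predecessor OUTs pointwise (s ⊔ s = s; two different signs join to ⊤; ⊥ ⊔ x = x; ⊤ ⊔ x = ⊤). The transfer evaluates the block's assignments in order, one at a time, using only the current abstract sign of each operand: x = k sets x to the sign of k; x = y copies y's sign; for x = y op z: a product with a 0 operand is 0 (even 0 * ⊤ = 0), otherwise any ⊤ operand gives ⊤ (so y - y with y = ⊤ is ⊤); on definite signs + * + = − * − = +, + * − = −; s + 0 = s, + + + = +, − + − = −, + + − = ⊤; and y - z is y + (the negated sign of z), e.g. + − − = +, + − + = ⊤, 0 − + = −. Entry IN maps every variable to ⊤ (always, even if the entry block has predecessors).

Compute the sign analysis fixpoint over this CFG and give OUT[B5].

Fixpoint table:
  B0:   IN=(all ⊤)   OUT=(all ⊤)
  B1:   IN=(all ⊤)   OUT=(all ⊤)
  B2:   IN=(all ⊤)   OUT=(all ⊤)
  B3:   IN=(all ⊤)   OUT=(all ⊤)
  B4:   IN=(all ⊤)   OUT={b:+, f:+; rest ⊤}
  B5:   IN={b:+, f:+; rest ⊤}   OUT={f:+; rest ⊤}

Merge at B5: IN[B5] = OUT[B4] = {a: ⊤, b: +, c: ⊤, d: ⊤, e: ⊤, f: +}
Applying B5's transfer function to that IN value gives OUT[B5] (row B5 above).

Answer: {a: ⊤, b: ⊤, c: ⊤, d: ⊤, e: ⊤, f: +}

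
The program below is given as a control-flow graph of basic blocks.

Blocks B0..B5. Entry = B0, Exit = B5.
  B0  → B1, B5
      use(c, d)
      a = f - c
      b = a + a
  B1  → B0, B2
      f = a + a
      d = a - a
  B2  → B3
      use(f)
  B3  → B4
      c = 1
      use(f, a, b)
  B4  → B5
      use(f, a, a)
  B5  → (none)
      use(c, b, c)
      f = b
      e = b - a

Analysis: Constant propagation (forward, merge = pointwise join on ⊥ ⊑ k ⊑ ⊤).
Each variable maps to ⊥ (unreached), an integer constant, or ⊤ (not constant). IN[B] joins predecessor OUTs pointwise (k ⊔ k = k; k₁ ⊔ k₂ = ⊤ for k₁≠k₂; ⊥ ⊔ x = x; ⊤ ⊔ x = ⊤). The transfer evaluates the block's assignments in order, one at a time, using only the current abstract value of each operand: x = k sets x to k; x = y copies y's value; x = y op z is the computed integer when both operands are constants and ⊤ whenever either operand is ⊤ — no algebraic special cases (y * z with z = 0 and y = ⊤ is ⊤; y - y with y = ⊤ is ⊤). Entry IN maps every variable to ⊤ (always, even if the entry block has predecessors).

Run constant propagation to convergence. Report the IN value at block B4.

Per-block solution:
  B0:  IN=(all ⊤)  OUT=(all ⊤)
  B1:  IN=(all ⊤)  OUT=(all ⊤)
  B2:  IN=(all ⊤)  OUT=(all ⊤)
  B3:  IN=(all ⊤)  OUT={c:1; rest ⊤}
  B4:  IN={c:1; rest ⊤}  OUT={c:1; rest ⊤}
  B5:  IN=(all ⊤)  OUT=(all ⊤)

Merge at B4: IN[B4] = OUT[B3] = {a: ⊤, b: ⊤, c: 1, d: ⊤, e: ⊤, f: ⊤}

Answer: {a: ⊤, b: ⊤, c: 1, d: ⊤, e: ⊤, f: ⊤}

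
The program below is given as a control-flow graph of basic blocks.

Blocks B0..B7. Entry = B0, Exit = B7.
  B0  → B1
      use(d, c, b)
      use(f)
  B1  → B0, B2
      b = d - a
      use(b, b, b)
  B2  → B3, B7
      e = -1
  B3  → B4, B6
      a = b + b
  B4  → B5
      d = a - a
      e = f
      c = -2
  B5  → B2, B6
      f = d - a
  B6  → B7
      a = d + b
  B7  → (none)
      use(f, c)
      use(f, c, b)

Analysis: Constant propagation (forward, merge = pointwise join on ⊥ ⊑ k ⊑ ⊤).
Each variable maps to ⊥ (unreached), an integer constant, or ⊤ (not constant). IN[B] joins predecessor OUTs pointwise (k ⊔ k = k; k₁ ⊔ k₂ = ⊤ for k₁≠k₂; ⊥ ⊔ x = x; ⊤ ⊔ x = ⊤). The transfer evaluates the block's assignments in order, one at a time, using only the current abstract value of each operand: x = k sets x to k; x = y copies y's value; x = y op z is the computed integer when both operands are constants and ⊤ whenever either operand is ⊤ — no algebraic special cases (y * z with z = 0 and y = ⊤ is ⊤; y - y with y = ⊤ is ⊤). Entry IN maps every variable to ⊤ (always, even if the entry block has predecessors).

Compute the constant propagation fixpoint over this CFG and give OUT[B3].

Fixpoint table:
  B0:   IN=(all ⊤)   OUT=(all ⊤)
  B1:   IN=(all ⊤)   OUT=(all ⊤)
  B2:   IN=(all ⊤)   OUT={e:-1; rest ⊤}
  B3:   IN={e:-1; rest ⊤}   OUT={e:-1; rest ⊤}
  B4:   IN={e:-1; rest ⊤}   OUT={c:-2; rest ⊤}
  B5:   IN={c:-2; rest ⊤}   OUT={c:-2; rest ⊤}
  B6:   IN=(all ⊤)   OUT=(all ⊤)
  B7:   IN=(all ⊤)   OUT=(all ⊤)

Merge at B3: IN[B3] = OUT[B2] = {a: ⊤, b: ⊤, c: ⊤, d: ⊤, e: -1, f: ⊤}
Applying B3's transfer function to that IN value gives OUT[B3] (row B3 above).

Answer: {a: ⊤, b: ⊤, c: ⊤, d: ⊤, e: -1, f: ⊤}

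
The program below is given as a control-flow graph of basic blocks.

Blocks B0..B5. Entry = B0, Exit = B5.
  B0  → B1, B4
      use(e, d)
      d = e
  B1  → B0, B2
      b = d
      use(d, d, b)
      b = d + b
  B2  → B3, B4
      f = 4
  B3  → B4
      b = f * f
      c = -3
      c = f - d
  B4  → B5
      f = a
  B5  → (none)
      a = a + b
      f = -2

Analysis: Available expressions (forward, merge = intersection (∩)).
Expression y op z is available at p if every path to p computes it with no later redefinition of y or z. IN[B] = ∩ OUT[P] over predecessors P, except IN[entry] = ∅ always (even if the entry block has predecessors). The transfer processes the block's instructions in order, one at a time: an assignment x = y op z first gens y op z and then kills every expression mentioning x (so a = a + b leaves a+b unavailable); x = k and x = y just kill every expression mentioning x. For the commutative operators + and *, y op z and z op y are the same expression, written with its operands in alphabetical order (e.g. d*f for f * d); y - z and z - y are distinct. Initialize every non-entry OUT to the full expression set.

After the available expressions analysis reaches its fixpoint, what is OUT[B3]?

Answer: {f*f, f-d}

Derivation:
Per-block solution:
  B0:  IN={}  OUT={}
  B1:  IN={}  OUT={}
  B2:  IN={}  OUT={}
  B3:  IN={}  OUT={f*f, f-d}
  B4:  IN={}  OUT={}
  B5:  IN={}  OUT={}

Merge at B3: IN[B3] = OUT[B2] = {}
Applying B3's transfer function to that IN value gives OUT[B3] (row B3 above).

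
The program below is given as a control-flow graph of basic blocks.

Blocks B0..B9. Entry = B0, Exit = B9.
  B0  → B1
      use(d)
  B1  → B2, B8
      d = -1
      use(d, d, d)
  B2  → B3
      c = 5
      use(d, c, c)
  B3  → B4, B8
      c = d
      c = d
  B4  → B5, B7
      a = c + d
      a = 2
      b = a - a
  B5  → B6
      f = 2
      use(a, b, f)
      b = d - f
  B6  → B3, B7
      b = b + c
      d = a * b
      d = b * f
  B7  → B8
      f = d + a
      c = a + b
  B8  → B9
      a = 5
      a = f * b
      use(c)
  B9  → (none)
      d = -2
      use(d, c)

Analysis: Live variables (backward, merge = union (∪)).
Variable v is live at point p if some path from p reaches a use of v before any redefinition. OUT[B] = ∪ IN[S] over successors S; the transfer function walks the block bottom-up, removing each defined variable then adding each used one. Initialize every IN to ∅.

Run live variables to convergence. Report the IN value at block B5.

Converged values:
  B0:  IN={b, c, d, f}  OUT={b, c, f}
  B1:  IN={b, c, f}  OUT={b, c, d, f}
  B2:  IN={b, d, f}  OUT={b, d, f}
  B3:  IN={b, d, f}  OUT={b, c, d, f}
  B4:  IN={c, d}  OUT={a, b, c, d}
  B5:  IN={a, b, c, d}  OUT={a, b, c, f}
  B6:  IN={a, b, c, f}  OUT={a, b, d, f}
  B7:  IN={a, b, d}  OUT={b, c, f}
  B8:  IN={b, c, f}  OUT={c}
  B9:  IN={c}  OUT={}

Merge at B5: OUT[B5] = IN[B6] = {a, b, c, f}
Applying B5's transfer function to that OUT value gives IN[B5] (row B5 above).

Answer: {a, b, c, d}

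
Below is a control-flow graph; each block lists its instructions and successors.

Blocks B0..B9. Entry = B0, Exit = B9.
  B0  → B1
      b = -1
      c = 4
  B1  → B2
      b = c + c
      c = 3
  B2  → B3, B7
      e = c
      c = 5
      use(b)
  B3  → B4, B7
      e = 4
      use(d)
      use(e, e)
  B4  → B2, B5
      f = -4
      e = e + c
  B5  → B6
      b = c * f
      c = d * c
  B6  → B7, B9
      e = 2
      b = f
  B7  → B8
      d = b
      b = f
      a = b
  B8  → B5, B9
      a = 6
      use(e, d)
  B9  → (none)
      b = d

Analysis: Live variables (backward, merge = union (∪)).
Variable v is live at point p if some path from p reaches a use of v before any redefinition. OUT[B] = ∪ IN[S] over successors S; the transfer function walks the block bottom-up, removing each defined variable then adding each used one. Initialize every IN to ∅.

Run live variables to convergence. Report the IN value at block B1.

Answer: {c, d, f}

Derivation:
Per-block solution:
  B0:   IN={d, f}   OUT={c, d, f}
  B1:   IN={c, d, f}   OUT={b, c, d, f}
  B2:   IN={b, c, d, f}   OUT={b, c, d, e, f}
  B3:   IN={b, c, d, f}   OUT={b, c, d, e, f}
  B4:   IN={b, c, d, e}   OUT={b, c, d, f}
  B5:   IN={c, d, f}   OUT={c, d, f}
  B6:   IN={c, d, f}   OUT={b, c, d, e, f}
  B7:   IN={b, c, e, f}   OUT={c, d, e, f}
  B8:   IN={c, d, e, f}   OUT={c, d, f}
  B9:   IN={d}   OUT={}

Merge at B1: OUT[B1] = IN[B2] = {b, c, d, f}
Applying B1's transfer function to that OUT value gives IN[B1] (row B1 above).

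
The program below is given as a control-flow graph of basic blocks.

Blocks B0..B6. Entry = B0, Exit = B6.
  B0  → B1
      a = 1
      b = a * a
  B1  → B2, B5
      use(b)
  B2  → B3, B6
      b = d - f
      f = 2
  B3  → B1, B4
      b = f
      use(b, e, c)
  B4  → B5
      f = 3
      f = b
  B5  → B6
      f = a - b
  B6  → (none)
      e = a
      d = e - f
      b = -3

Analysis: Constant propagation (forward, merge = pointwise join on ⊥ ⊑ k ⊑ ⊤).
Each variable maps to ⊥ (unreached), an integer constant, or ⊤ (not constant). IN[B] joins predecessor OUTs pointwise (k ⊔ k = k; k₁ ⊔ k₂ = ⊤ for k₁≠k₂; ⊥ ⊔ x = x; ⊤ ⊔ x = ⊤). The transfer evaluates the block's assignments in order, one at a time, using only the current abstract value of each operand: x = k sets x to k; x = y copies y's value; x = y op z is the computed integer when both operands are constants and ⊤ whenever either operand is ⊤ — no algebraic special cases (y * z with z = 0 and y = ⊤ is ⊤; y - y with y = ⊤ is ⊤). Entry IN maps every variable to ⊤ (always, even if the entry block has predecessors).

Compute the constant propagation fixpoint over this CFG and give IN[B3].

Answer: {a: 1, b: ⊤, c: ⊤, d: ⊤, e: ⊤, f: 2}

Derivation:
Per-block solution:
  B0: | IN=(all ⊤) | OUT={a:1, b:1; rest ⊤}
  B1: | IN={a:1; rest ⊤} | OUT={a:1; rest ⊤}
  B2: | IN={a:1; rest ⊤} | OUT={a:1, f:2; rest ⊤}
  B3: | IN={a:1, f:2; rest ⊤} | OUT={a:1, b:2, f:2; rest ⊤}
  B4: | IN={a:1, b:2, f:2; rest ⊤} | OUT={a:1, b:2, f:2; rest ⊤}
  B5: | IN={a:1; rest ⊤} | OUT={a:1; rest ⊤}
  B6: | IN={a:1; rest ⊤} | OUT={a:1, b:-3, e:1; rest ⊤}

Merge at B3: IN[B3] = OUT[B2] = {a: 1, b: ⊤, c: ⊤, d: ⊤, e: ⊤, f: 2}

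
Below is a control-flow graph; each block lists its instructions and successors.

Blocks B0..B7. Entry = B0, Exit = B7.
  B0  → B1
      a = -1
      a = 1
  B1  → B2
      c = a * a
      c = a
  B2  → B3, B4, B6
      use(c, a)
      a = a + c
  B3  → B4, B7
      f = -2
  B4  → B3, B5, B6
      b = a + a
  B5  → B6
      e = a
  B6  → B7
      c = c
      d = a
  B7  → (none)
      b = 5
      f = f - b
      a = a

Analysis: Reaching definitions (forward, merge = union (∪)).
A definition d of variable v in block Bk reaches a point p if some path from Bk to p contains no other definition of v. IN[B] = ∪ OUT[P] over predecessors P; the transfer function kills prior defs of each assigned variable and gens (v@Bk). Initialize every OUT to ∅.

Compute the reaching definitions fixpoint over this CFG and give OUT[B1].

Answer: {a@B0, c@B1}

Derivation:
Fixpoint table:
  B0:  IN={}  OUT={a@B0}
  B1:  IN={a@B0}  OUT={a@B0, c@B1}
  B2:  IN={a@B0, c@B1}  OUT={a@B2, c@B1}
  B3:  IN={a@B2, b@B4, c@B1, f@B3}  OUT={a@B2, b@B4, c@B1, f@B3}
  B4:  IN={a@B2, b@B4, c@B1, f@B3}  OUT={a@B2, b@B4, c@B1, f@B3}
  B5:  IN={a@B2, b@B4, c@B1, f@B3}  OUT={a@B2, b@B4, c@B1, e@B5, f@B3}
  B6:  IN={a@B2, b@B4, c@B1, e@B5, f@B3}  OUT={a@B2, b@B4, c@B6, d@B6, e@B5, f@B3}
  B7:  IN={a@B2, b@B4, c@B1, c@B6, d@B6, e@B5, f@B3}  OUT={a@B7, b@B7, c@B1, c@B6, d@B6, e@B5, f@B7}

Merge at B1: IN[B1] = OUT[B0] = {a@B0}
Applying B1's transfer function to that IN value gives OUT[B1] (row B1 above).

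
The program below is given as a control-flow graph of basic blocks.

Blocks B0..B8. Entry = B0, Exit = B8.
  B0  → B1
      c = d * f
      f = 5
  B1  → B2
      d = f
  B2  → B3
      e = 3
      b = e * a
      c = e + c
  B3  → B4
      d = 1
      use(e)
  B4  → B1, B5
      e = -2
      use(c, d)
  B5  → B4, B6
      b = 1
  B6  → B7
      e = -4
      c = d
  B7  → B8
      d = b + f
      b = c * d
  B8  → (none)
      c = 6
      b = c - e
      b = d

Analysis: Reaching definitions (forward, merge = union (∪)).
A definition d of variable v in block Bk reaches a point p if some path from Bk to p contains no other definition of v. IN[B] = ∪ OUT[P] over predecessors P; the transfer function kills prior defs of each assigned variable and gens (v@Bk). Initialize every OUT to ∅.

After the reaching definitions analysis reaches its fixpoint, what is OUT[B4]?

Answer: {b@B2, b@B5, c@B2, d@B3, e@B4, f@B0}

Trace:
Fixpoint table:
  B0:  IN={}  OUT={c@B0, f@B0}
  B1:  IN={b@B2, b@B5, c@B0, c@B2, d@B3, e@B4, f@B0}  OUT={b@B2, b@B5, c@B0, c@B2, d@B1, e@B4, f@B0}
  B2:  IN={b@B2, b@B5, c@B0, c@B2, d@B1, e@B4, f@B0}  OUT={b@B2, c@B2, d@B1, e@B2, f@B0}
  B3:  IN={b@B2, c@B2, d@B1, e@B2, f@B0}  OUT={b@B2, c@B2, d@B3, e@B2, f@B0}
  B4:  IN={b@B2, b@B5, c@B2, d@B3, e@B2, e@B4, f@B0}  OUT={b@B2, b@B5, c@B2, d@B3, e@B4, f@B0}
  B5:  IN={b@B2, b@B5, c@B2, d@B3, e@B4, f@B0}  OUT={b@B5, c@B2, d@B3, e@B4, f@B0}
  B6:  IN={b@B5, c@B2, d@B3, e@B4, f@B0}  OUT={b@B5, c@B6, d@B3, e@B6, f@B0}
  B7:  IN={b@B5, c@B6, d@B3, e@B6, f@B0}  OUT={b@B7, c@B6, d@B7, e@B6, f@B0}
  B8:  IN={b@B7, c@B6, d@B7, e@B6, f@B0}  OUT={b@B8, c@B8, d@B7, e@B6, f@B0}

Merge at B4: IN[B4] = OUT[B3] ⊔ OUT[B5] = {b@B2, b@B5, c@B2, d@B3, e@B2, e@B4, f@B0}
Applying B4's transfer function to that IN value gives OUT[B4] (row B4 above).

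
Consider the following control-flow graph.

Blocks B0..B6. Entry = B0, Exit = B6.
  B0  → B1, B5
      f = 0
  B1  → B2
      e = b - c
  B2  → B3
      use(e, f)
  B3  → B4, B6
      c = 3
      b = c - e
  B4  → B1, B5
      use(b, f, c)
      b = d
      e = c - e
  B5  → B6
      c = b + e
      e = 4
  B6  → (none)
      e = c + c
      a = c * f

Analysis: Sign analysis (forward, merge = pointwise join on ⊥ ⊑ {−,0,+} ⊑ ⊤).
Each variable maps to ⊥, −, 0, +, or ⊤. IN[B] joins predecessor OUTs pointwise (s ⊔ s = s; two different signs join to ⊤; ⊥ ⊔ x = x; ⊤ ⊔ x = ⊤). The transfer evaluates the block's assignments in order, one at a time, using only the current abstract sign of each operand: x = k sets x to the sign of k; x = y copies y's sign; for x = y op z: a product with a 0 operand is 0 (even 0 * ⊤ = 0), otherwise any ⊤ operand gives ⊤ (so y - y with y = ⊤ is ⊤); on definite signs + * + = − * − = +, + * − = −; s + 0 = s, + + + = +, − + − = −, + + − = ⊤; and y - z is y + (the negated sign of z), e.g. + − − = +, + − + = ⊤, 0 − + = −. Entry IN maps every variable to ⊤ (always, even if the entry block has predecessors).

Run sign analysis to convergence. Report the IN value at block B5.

Answer: {a: ⊤, b: ⊤, c: ⊤, d: ⊤, e: ⊤, f: 0}

Working:
Converged values:
  B0:   IN=(all ⊤)   OUT={f:0; rest ⊤}
  B1:   IN={f:0; rest ⊤}   OUT={f:0; rest ⊤}
  B2:   IN={f:0; rest ⊤}   OUT={f:0; rest ⊤}
  B3:   IN={f:0; rest ⊤}   OUT={c:+, f:0; rest ⊤}
  B4:   IN={c:+, f:0; rest ⊤}   OUT={c:+, f:0; rest ⊤}
  B5:   IN={f:0; rest ⊤}   OUT={e:+, f:0; rest ⊤}
  B6:   IN={f:0; rest ⊤}   OUT={a:0, f:0; rest ⊤}

Merge at B5: IN[B5] = OUT[B0] ⊔ OUT[B4] = {a: ⊤, b: ⊤, c: ⊤, d: ⊤, e: ⊤, f: 0}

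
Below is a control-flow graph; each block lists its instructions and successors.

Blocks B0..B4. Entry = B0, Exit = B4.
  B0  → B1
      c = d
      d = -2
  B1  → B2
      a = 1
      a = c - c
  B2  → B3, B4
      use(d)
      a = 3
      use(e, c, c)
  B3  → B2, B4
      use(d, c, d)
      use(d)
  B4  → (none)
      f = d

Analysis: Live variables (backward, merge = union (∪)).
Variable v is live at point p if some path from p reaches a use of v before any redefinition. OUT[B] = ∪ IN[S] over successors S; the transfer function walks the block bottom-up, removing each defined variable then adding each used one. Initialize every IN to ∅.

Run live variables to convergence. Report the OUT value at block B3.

Converged values:
  B0:   IN={d, e}   OUT={c, d, e}
  B1:   IN={c, d, e}   OUT={c, d, e}
  B2:   IN={c, d, e}   OUT={c, d, e}
  B3:   IN={c, d, e}   OUT={c, d, e}
  B4:   IN={d}   OUT={}

Merge at B3: OUT[B3] = IN[B2] ⊔ IN[B4] = {c, d, e}

Answer: {c, d, e}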